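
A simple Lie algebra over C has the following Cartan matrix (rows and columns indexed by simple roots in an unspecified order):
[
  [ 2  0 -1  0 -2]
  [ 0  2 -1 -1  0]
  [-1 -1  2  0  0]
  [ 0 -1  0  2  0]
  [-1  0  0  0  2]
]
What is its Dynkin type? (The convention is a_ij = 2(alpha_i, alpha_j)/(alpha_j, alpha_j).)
type B_5

The matrix has rank 5 with 2's on the diagonal. Reading the off-diagonal entries as Dynkin edges (a single edge where a_ij = a_ji = -1; a double or triple edge where a_ij * a_ji = 2 or 3), the diagram is a chain of 5 nodes with a double edge at one end; the terminal node there is the unique short simple root (B_5). One simple-root ordering that puts it in standard form is (alpha_4, alpha_2, alpha_3, alpha_1, alpha_5). So the algebra is type B_5, i.e. so(11).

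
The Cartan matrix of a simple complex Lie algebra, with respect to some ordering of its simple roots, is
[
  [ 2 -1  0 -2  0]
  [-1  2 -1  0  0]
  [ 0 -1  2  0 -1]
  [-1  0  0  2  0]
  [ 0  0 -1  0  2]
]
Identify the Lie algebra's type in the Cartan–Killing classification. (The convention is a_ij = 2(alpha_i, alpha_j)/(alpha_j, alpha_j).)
type B_5

The matrix has rank 5 with 2's on the diagonal. Reading the off-diagonal entries as Dynkin edges (a single edge where a_ij = a_ji = -1; a double or triple edge where a_ij * a_ji = 2 or 3), the diagram is a chain of 5 nodes with a double edge at one end; the terminal node there is the unique short simple root (B_5). One simple-root ordering that puts it in standard form is (alpha_5, alpha_3, alpha_2, alpha_1, alpha_4). So the algebra is type B_5, i.e. so(11).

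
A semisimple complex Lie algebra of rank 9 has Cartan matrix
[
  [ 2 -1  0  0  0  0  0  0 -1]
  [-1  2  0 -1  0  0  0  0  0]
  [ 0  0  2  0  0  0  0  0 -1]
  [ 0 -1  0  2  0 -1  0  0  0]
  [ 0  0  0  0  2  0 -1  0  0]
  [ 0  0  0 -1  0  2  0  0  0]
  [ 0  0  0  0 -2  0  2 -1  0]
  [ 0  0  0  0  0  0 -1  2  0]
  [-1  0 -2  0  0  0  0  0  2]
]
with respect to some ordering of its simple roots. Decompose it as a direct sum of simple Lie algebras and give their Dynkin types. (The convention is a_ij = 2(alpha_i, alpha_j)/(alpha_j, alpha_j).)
The diagram associated to this matrix has two connected components: the simple roots {alpha_5, alpha_7, alpha_8} form a chain of 3 nodes with a double edge at one end; the terminal node there is the unique short simple root (B_3), and {alpha_1, alpha_2, alpha_3, alpha_4, alpha_6, alpha_9} form a chain of 6 nodes with a double edge at one end; the terminal node there is the unique short simple root (B_6). A semisimple Lie algebra decomposes uniquely as the direct sum of simple ideals, one per connected component of its Dynkin diagram, so g ≅ B_3 ⊕ B_6 (dimension 21 + 78 = 99).

B_3 (so(7)) ⊕ B_6 (so(13))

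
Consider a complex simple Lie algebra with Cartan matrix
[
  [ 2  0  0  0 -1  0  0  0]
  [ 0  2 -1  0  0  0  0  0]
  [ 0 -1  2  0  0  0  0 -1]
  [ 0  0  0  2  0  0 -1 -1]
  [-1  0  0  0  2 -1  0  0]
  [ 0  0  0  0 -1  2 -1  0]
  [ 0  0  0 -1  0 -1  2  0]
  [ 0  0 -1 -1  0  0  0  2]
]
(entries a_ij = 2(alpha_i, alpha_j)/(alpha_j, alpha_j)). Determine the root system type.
type A_8

The matrix has rank 8 with 2's on the diagonal. Reading the off-diagonal entries as Dynkin edges (a single edge where a_ij = a_ji = -1; a double or triple edge where a_ij * a_ji = 2 or 3), the diagram is a chain of 8 nodes with single edges (A_8). One simple-root ordering that puts it in standard form is (alpha_2, alpha_3, alpha_8, alpha_4, alpha_7, alpha_6, alpha_5, alpha_1). So the algebra is type A_8, i.e. sl(9).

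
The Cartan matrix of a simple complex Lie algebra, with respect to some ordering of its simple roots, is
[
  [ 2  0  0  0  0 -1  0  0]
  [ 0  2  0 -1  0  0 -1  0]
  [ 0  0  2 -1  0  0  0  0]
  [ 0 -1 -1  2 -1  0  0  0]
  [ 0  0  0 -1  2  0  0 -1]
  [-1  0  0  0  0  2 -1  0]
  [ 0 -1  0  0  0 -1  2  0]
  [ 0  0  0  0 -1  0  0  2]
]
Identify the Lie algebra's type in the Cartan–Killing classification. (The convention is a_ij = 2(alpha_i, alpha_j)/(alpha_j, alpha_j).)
E_8

The matrix has rank 8 with 2's on the diagonal. Reading the off-diagonal entries as Dynkin edges (a single edge where a_ij = a_ji = -1; a double or triple edge where a_ij * a_ji = 2 or 3), the diagram is a chain of 7 nodes with one extra node attached to the third node from one end (E_8). One simple-root ordering that puts it in standard form is (alpha_8, alpha_3, alpha_5, alpha_4, alpha_2, alpha_7, alpha_6, alpha_1). So the algebra is type E_8.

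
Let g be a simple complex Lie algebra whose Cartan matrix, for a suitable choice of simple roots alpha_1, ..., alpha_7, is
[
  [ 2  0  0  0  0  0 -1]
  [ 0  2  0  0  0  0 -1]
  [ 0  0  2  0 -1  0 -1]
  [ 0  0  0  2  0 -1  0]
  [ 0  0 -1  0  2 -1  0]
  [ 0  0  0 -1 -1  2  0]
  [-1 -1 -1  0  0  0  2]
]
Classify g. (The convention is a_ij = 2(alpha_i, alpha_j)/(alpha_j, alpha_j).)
The matrix has rank 7 with 2's on the diagonal. Reading the off-diagonal entries as Dynkin edges (a single edge where a_ij = a_ji = -1; a double or triple edge where a_ij * a_ji = 2 or 3), the diagram is a chain of 5 nodes with a fork of two nodes at one end (D_7). One simple-root ordering that puts it in standard form is (alpha_4, alpha_6, alpha_5, alpha_3, alpha_7, alpha_2, alpha_1). So the algebra is type D_7, i.e. so(14).

D_7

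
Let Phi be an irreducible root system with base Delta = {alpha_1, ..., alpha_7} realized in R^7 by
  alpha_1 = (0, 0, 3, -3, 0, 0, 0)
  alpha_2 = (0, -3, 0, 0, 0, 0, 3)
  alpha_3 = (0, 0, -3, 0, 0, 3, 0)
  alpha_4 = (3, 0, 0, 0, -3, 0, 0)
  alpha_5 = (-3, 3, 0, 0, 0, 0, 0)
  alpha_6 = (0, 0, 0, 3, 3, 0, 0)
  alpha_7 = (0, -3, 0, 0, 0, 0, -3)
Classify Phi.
Compute the Cartan integers a_ij = 2(alpha_i, alpha_j)/(alpha_j, alpha_j); the resulting 7x7 Cartan matrix is
[[2, 0, -1, 0, 0, -1, 0], [0, 2, 0, 0, -1, 0, 0], [-1, 0, 2, 0, 0, 0, 0], [0, 0, 0, 2, -1, -1, 0], [0, -1, 0, -1, 2, 0, -1], [-1, 0, 0, -1, 0, 2, 0], [0, 0, 0, 0, -1, 0, 2]].
All simple roots have the same length, so the diagram is simply laced. The associated Dynkin diagram is a chain of 5 nodes with a fork of two nodes at one end (D_7), so the type is D_7 (the algebra so(14)).

D_7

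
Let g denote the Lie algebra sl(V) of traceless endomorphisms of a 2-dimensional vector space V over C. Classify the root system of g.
This is sl(2), which has dimension 2^2 - 1 = 3 and rank 2 - 1 = 1 (a Cartan subalgebra is the diagonal traceless matrices). In the classification of classical Lie algebras, the special linear algebra sl(n+1) has type A_n; here n = 1, so the Dynkin diagram is a chain of 1 nodes with single edges (A_1). Hence the type is A_1.

A_1 (sl(2))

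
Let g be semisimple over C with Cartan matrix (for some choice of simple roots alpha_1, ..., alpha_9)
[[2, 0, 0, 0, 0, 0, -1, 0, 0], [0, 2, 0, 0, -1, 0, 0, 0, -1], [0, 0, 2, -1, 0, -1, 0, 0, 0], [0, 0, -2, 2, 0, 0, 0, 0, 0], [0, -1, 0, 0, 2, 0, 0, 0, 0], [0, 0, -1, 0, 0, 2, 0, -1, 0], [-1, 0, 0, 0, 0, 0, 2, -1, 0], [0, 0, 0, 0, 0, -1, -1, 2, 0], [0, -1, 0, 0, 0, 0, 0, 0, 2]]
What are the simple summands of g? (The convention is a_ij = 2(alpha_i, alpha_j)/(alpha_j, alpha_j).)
The diagram associated to this matrix has two connected components: the simple roots {alpha_2, alpha_5, alpha_9} form a chain of 3 nodes with single edges (A_3), and {alpha_1, alpha_3, alpha_4, alpha_6, alpha_7, alpha_8} form a chain of 6 nodes with a double edge at one end; the terminal node there is the unique long simple root (C_6). A semisimple Lie algebra decomposes uniquely as the direct sum of simple ideals, one per connected component of its Dynkin diagram, so g ≅ A_3 ⊕ C_6 (dimension 15 + 78 = 93).

A_3 (sl(4)) ⊕ C_6 (sp(12))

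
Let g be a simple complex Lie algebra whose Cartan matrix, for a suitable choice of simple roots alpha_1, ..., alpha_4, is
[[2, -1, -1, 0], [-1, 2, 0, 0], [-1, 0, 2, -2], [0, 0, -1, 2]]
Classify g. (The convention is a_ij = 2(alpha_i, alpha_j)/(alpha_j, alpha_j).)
The matrix has rank 4 with 2's on the diagonal. Reading the off-diagonal entries as Dynkin edges (a single edge where a_ij = a_ji = -1; a double or triple edge where a_ij * a_ji = 2 or 3), the diagram is a chain of 4 nodes with a double edge at one end; the terminal node there is the unique short simple root (B_4). One simple-root ordering that puts it in standard form is (alpha_2, alpha_1, alpha_3, alpha_4). So the algebra is type B_4, i.e. so(9).

B4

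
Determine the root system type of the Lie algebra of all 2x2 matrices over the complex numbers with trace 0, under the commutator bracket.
This is sl(2), which has dimension 2^2 - 1 = 3 and rank 2 - 1 = 1 (a Cartan subalgebra is the diagonal traceless matrices). In the classification of classical Lie algebras, the special linear algebra sl(n+1) has type A_n; here n = 1, so the Dynkin diagram is a chain of 1 nodes with single edges (A_1). Hence the type is A_1.

type A_1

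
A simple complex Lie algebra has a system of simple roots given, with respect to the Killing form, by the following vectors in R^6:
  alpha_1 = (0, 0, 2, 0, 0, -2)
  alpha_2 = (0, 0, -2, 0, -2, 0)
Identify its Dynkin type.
A_2 (sl(3))

Compute the Cartan integers a_ij = 2(alpha_i, alpha_j)/(alpha_j, alpha_j); the resulting 2x2 Cartan matrix is
[[2, -1], [-1, 2]].
All simple roots have the same length, so the diagram is simply laced. The associated Dynkin diagram is a chain of 2 nodes with single edges (A_2), so the type is A_2 (the algebra sl(3)).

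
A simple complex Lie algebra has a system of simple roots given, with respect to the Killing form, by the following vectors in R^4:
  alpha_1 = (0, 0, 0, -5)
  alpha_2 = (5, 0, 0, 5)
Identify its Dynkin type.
Compute the Cartan integers a_ij = 2(alpha_i, alpha_j)/(alpha_j, alpha_j); the resulting 2x2 Cartan matrix is
[[2, -1], [-2, 2]].
The roots have two lengths (squared-length ratio 2:1); the short ones are alpha_{1}. The associated Dynkin diagram is a chain of 2 nodes with a double edge at one end; the terminal node there is the unique short simple root (B_2), so the type is B_2 (the algebra so(5)).

type B_2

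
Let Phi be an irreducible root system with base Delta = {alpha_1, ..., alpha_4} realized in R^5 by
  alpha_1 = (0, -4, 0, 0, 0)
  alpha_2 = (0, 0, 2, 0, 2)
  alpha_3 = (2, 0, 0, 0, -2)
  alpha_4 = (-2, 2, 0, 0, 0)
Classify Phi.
C_4 (sp(8))

Compute the Cartan integers a_ij = 2(alpha_i, alpha_j)/(alpha_j, alpha_j); the resulting 4x4 Cartan matrix is
[[2, 0, 0, -2], [0, 2, -1, 0], [0, -1, 2, -1], [-1, 0, -1, 2]].
The roots have two lengths (squared-length ratio 2:1); the short ones are alpha_{2,3,4}. The associated Dynkin diagram is a chain of 4 nodes with a double edge at one end; the terminal node there is the unique long simple root (C_4), so the type is C_4 (the algebra sp(8)).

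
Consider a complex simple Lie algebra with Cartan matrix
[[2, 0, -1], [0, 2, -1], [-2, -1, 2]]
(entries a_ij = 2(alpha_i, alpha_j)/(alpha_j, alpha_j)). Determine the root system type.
The matrix has rank 3 with 2's on the diagonal. Reading the off-diagonal entries as Dynkin edges (a single edge where a_ij = a_ji = -1; a double or triple edge where a_ij * a_ji = 2 or 3), the diagram is a chain of 3 nodes with a double edge at one end; the terminal node there is the unique short simple root (B_3). One simple-root ordering that puts it in standard form is (alpha_2, alpha_3, alpha_1). So the algebra is type B_3, i.e. so(7).

type B_3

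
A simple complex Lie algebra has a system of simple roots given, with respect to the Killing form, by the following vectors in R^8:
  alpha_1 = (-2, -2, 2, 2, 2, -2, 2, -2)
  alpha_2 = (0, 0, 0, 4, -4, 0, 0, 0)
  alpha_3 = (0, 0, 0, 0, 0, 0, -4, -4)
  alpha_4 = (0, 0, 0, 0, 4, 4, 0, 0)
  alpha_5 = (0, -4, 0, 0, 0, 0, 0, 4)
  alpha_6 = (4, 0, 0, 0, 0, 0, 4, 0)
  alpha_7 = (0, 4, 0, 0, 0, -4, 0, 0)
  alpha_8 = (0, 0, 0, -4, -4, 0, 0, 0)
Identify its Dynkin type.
Compute the Cartan integers a_ij = 2(alpha_i, alpha_j)/(alpha_j, alpha_j); the resulting 8x8 Cartan matrix is
[[2, 0, 0, 0, 0, 0, 0, -1], [0, 2, 0, -1, 0, 0, 0, 0], [0, 0, 2, 0, -1, -1, 0, 0], [0, -1, 0, 2, 0, 0, -1, -1], [0, 0, -1, 0, 2, 0, -1, 0], [0, 0, -1, 0, 0, 2, 0, 0], [0, 0, 0, -1, -1, 0, 2, 0], [-1, 0, 0, -1, 0, 0, 0, 2]].
All simple roots have the same length, so the diagram is simply laced. The associated Dynkin diagram is a chain of 7 nodes with one extra node attached to the third node from one end (E_8), so the type is E_8.

E_8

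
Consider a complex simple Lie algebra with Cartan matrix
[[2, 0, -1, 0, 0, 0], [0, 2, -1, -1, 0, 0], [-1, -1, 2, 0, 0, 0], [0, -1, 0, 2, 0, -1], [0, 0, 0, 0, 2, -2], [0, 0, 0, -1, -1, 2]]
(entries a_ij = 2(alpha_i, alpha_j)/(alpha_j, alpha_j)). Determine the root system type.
The matrix has rank 6 with 2's on the diagonal. Reading the off-diagonal entries as Dynkin edges (a single edge where a_ij = a_ji = -1; a double or triple edge where a_ij * a_ji = 2 or 3), the diagram is a chain of 6 nodes with a double edge at one end; the terminal node there is the unique long simple root (C_6). One simple-root ordering that puts it in standard form is (alpha_1, alpha_3, alpha_2, alpha_4, alpha_6, alpha_5). So the algebra is type C_6, i.e. sp(12).

C_6 (sp(12))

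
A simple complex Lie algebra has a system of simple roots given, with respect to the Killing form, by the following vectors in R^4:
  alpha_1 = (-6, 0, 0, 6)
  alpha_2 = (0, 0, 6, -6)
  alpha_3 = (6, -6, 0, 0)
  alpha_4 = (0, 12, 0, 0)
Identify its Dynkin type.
C_4 (sp(8))

Compute the Cartan integers a_ij = 2(alpha_i, alpha_j)/(alpha_j, alpha_j); the resulting 4x4 Cartan matrix is
[[2, -1, -1, 0], [-1, 2, 0, 0], [-1, 0, 2, -1], [0, 0, -2, 2]].
The roots have two lengths (squared-length ratio 2:1); the short ones are alpha_{1,2,3}. The associated Dynkin diagram is a chain of 4 nodes with a double edge at one end; the terminal node there is the unique long simple root (C_4), so the type is C_4 (the algebra sp(8)).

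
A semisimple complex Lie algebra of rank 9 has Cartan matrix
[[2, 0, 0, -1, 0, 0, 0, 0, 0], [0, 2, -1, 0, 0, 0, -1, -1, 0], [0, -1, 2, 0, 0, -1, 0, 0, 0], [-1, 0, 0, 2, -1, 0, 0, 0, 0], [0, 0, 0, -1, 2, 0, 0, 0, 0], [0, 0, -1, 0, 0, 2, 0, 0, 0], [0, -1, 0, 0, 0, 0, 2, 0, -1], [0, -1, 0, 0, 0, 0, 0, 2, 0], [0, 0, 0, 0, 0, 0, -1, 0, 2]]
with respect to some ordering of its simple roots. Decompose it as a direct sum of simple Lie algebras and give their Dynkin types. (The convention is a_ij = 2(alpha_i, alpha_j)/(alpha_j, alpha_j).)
A_3 (sl(4)) + E_6

The diagram associated to this matrix has two connected components: the simple roots {alpha_1, alpha_4, alpha_5} form a chain of 3 nodes with single edges (A_3), and {alpha_2, alpha_3, alpha_6, alpha_7, alpha_8, alpha_9} form a chain of 5 nodes with one extra node attached to the third node from one end (E_6). A semisimple Lie algebra decomposes uniquely as the direct sum of simple ideals, one per connected component of its Dynkin diagram, so g ≅ A_3 ⊕ E_6 (dimension 15 + 78 = 93).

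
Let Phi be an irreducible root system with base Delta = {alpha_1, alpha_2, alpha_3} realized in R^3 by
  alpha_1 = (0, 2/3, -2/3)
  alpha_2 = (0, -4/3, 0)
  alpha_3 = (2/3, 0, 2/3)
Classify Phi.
Compute the Cartan integers a_ij = 2(alpha_i, alpha_j)/(alpha_j, alpha_j); the resulting 3x3 Cartan matrix is
[[2, -1, -1], [-2, 2, 0], [-1, 0, 2]].
The roots have two lengths (squared-length ratio 2:1); the short ones are alpha_{1,3}. The associated Dynkin diagram is a chain of 3 nodes with a double edge at one end; the terminal node there is the unique long simple root (C_3), so the type is C_3 (the algebra sp(6)).

C_3 (sp(6))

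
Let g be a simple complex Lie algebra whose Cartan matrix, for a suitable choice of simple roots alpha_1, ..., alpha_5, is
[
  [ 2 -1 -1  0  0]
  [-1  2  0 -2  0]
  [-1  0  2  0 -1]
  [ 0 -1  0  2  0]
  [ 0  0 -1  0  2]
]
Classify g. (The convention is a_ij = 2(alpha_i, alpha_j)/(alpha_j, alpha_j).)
The matrix has rank 5 with 2's on the diagonal. Reading the off-diagonal entries as Dynkin edges (a single edge where a_ij = a_ji = -1; a double or triple edge where a_ij * a_ji = 2 or 3), the diagram is a chain of 5 nodes with a double edge at one end; the terminal node there is the unique short simple root (B_5). One simple-root ordering that puts it in standard form is (alpha_5, alpha_3, alpha_1, alpha_2, alpha_4). So the algebra is type B_5, i.e. so(11).

B_5 (so(11))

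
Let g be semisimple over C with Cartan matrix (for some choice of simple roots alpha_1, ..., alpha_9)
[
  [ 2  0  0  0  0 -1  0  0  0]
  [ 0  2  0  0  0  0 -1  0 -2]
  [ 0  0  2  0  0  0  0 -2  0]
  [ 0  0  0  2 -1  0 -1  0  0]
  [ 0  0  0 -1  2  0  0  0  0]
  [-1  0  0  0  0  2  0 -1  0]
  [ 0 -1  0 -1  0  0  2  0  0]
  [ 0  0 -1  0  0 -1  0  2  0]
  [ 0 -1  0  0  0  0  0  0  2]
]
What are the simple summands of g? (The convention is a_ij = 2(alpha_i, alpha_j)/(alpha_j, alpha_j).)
B_5 (so(11)) + C_4 (sp(8))

The diagram associated to this matrix has two connected components: the simple roots {alpha_2, alpha_4, alpha_5, alpha_7, alpha_9} form a chain of 5 nodes with a double edge at one end; the terminal node there is the unique short simple root (B_5), and {alpha_1, alpha_3, alpha_6, alpha_8} form a chain of 4 nodes with a double edge at one end; the terminal node there is the unique long simple root (C_4). A semisimple Lie algebra decomposes uniquely as the direct sum of simple ideals, one per connected component of its Dynkin diagram, so g ≅ B_5 ⊕ C_4 (dimension 55 + 36 = 91).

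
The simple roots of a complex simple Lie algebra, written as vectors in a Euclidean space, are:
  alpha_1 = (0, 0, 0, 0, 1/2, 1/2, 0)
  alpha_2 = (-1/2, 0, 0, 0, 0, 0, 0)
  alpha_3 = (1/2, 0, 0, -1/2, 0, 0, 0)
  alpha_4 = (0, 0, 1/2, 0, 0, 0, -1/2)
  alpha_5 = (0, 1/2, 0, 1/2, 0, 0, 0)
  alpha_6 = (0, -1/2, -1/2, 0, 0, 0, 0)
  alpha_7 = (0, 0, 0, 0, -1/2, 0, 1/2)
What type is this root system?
Compute the Cartan integers a_ij = 2(alpha_i, alpha_j)/(alpha_j, alpha_j); the resulting 7x7 Cartan matrix is
[[2, 0, 0, 0, 0, 0, -1], [0, 2, -1, 0, 0, 0, 0], [0, -2, 2, 0, -1, 0, 0], [0, 0, 0, 2, 0, -1, -1], [0, 0, -1, 0, 2, -1, 0], [0, 0, 0, -1, -1, 2, 0], [-1, 0, 0, -1, 0, 0, 2]].
The roots have two lengths (squared-length ratio 2:1); the short ones are alpha_{2}. The associated Dynkin diagram is a chain of 7 nodes with a double edge at one end; the terminal node there is the unique short simple root (B_7), so the type is B_7 (the algebra so(15)).

type B_7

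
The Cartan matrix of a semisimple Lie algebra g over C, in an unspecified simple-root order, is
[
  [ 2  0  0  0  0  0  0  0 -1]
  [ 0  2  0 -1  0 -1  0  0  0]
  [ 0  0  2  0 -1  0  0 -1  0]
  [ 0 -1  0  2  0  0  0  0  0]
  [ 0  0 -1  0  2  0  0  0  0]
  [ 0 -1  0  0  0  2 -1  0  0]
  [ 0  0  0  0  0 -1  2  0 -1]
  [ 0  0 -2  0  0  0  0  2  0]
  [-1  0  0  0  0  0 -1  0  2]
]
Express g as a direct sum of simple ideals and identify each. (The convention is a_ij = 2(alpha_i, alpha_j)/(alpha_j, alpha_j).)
A_6 + C_3

The diagram associated to this matrix has two connected components: the simple roots {alpha_1, alpha_2, alpha_4, alpha_6, alpha_7, alpha_9} form a chain of 6 nodes with single edges (A_6), and {alpha_3, alpha_5, alpha_8} form a chain of 3 nodes with a double edge at one end; the terminal node there is the unique long simple root (C_3). A semisimple Lie algebra decomposes uniquely as the direct sum of simple ideals, one per connected component of its Dynkin diagram, so g ≅ A_6 ⊕ C_3 (dimension 48 + 21 = 69).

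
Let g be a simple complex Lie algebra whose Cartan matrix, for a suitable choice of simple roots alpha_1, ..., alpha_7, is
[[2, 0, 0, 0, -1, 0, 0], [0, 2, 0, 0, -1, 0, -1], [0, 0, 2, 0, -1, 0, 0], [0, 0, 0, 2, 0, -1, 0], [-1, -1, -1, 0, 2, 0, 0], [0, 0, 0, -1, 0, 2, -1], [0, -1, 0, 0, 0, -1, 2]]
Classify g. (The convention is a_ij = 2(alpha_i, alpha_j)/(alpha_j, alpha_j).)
D7

The matrix has rank 7 with 2's on the diagonal. Reading the off-diagonal entries as Dynkin edges (a single edge where a_ij = a_ji = -1; a double or triple edge where a_ij * a_ji = 2 or 3), the diagram is a chain of 5 nodes with a fork of two nodes at one end (D_7). One simple-root ordering that puts it in standard form is (alpha_4, alpha_6, alpha_7, alpha_2, alpha_5, alpha_1, alpha_3). So the algebra is type D_7, i.e. so(14).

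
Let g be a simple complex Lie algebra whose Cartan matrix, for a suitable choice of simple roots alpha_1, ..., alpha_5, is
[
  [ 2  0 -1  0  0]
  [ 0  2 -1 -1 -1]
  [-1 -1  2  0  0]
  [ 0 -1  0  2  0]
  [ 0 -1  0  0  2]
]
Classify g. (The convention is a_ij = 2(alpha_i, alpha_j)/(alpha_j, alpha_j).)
The matrix has rank 5 with 2's on the diagonal. Reading the off-diagonal entries as Dynkin edges (a single edge where a_ij = a_ji = -1; a double or triple edge where a_ij * a_ji = 2 or 3), the diagram is a chain of 3 nodes with a fork of two nodes at one end (D_5). One simple-root ordering that puts it in standard form is (alpha_1, alpha_3, alpha_2, alpha_5, alpha_4). So the algebra is type D_5, i.e. so(10).

D5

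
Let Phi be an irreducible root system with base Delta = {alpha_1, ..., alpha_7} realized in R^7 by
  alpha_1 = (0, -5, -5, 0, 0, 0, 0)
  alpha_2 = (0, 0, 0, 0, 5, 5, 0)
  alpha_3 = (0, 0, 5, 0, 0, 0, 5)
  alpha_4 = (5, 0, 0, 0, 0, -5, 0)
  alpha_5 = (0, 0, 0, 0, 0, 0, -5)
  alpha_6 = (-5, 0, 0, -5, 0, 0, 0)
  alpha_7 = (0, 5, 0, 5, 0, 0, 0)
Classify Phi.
type B_7

Compute the Cartan integers a_ij = 2(alpha_i, alpha_j)/(alpha_j, alpha_j); the resulting 7x7 Cartan matrix is
[[2, 0, -1, 0, 0, 0, -1], [0, 2, 0, -1, 0, 0, 0], [-1, 0, 2, 0, -2, 0, 0], [0, -1, 0, 2, 0, -1, 0], [0, 0, -1, 0, 2, 0, 0], [0, 0, 0, -1, 0, 2, -1], [-1, 0, 0, 0, 0, -1, 2]].
The roots have two lengths (squared-length ratio 2:1); the short ones are alpha_{5}. The associated Dynkin diagram is a chain of 7 nodes with a double edge at one end; the terminal node there is the unique short simple root (B_7), so the type is B_7 (the algebra so(15)).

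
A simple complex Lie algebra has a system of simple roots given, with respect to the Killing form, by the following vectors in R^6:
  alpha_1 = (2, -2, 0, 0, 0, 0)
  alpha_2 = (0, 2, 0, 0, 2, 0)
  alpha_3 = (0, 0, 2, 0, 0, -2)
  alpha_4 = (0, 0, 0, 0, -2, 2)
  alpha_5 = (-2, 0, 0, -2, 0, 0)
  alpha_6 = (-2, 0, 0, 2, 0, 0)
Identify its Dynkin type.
Compute the Cartan integers a_ij = 2(alpha_i, alpha_j)/(alpha_j, alpha_j); the resulting 6x6 Cartan matrix is
[[2, -1, 0, 0, -1, -1], [-1, 2, 0, -1, 0, 0], [0, 0, 2, -1, 0, 0], [0, -1, -1, 2, 0, 0], [-1, 0, 0, 0, 2, 0], [-1, 0, 0, 0, 0, 2]].
All simple roots have the same length, so the diagram is simply laced. The associated Dynkin diagram is a chain of 4 nodes with a fork of two nodes at one end (D_6), so the type is D_6 (the algebra so(12)).

D_6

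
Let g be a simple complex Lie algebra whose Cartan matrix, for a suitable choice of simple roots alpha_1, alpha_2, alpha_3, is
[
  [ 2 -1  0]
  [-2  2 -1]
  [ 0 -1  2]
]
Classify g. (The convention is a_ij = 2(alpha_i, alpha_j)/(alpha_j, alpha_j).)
B3

The matrix has rank 3 with 2's on the diagonal. Reading the off-diagonal entries as Dynkin edges (a single edge where a_ij = a_ji = -1; a double or triple edge where a_ij * a_ji = 2 or 3), the diagram is a chain of 3 nodes with a double edge at one end; the terminal node there is the unique short simple root (B_3). One simple-root ordering that puts it in standard form is (alpha_3, alpha_2, alpha_1). So the algebra is type B_3, i.e. so(7).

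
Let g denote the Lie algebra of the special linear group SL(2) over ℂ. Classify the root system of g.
This is sl(2), which has dimension 2^2 - 1 = 3 and rank 2 - 1 = 1 (a Cartan subalgebra is the diagonal traceless matrices). In the classification of classical Lie algebras, the special linear algebra sl(n+1) has type A_n; here n = 1, so the Dynkin diagram is a chain of 1 nodes with single edges (A_1). Hence the type is A_1.

A_1 (sl(2))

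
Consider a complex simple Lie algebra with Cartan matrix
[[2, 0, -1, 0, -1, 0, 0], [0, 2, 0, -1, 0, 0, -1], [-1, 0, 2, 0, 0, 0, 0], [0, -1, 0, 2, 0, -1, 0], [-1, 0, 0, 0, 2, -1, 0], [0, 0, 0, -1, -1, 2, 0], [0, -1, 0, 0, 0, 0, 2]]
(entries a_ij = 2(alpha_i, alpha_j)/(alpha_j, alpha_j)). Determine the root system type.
A7

The matrix has rank 7 with 2's on the diagonal. Reading the off-diagonal entries as Dynkin edges (a single edge where a_ij = a_ji = -1; a double or triple edge where a_ij * a_ji = 2 or 3), the diagram is a chain of 7 nodes with single edges (A_7). One simple-root ordering that puts it in standard form is (alpha_7, alpha_2, alpha_4, alpha_6, alpha_5, alpha_1, alpha_3). So the algebra is type A_7, i.e. sl(8).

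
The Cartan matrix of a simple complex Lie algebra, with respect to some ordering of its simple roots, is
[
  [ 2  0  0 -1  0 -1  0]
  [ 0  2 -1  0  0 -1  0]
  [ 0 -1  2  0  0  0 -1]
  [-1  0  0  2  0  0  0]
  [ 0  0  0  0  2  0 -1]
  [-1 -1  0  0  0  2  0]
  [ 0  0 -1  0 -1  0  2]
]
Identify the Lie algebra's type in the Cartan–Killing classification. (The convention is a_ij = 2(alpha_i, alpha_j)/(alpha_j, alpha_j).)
A_7

The matrix has rank 7 with 2's on the diagonal. Reading the off-diagonal entries as Dynkin edges (a single edge where a_ij = a_ji = -1; a double or triple edge where a_ij * a_ji = 2 or 3), the diagram is a chain of 7 nodes with single edges (A_7). One simple-root ordering that puts it in standard form is (alpha_5, alpha_7, alpha_3, alpha_2, alpha_6, alpha_1, alpha_4). So the algebra is type A_7, i.e. sl(8).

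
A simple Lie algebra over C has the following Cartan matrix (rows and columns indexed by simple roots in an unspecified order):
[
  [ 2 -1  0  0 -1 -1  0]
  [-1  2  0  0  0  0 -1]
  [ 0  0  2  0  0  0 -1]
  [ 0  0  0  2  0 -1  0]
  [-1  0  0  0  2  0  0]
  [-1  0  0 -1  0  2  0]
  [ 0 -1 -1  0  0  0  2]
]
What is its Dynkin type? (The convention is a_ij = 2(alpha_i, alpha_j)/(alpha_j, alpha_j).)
The matrix has rank 7 with 2's on the diagonal. Reading the off-diagonal entries as Dynkin edges (a single edge where a_ij = a_ji = -1; a double or triple edge where a_ij * a_ji = 2 or 3), the diagram is a chain of 6 nodes with one extra node attached to the third node from one end (E_7). One simple-root ordering that puts it in standard form is (alpha_4, alpha_5, alpha_6, alpha_1, alpha_2, alpha_7, alpha_3). So the algebra is type E_7.

type E_7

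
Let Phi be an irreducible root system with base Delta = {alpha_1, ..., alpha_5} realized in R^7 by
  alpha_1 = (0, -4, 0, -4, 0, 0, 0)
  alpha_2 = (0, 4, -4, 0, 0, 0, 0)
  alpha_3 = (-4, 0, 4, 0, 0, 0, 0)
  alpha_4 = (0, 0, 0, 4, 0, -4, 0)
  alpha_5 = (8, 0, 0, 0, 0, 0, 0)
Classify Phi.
C5

Compute the Cartan integers a_ij = 2(alpha_i, alpha_j)/(alpha_j, alpha_j); the resulting 5x5 Cartan matrix is
[[2, -1, 0, -1, 0], [-1, 2, -1, 0, 0], [0, -1, 2, 0, -1], [-1, 0, 0, 2, 0], [0, 0, -2, 0, 2]].
The roots have two lengths (squared-length ratio 2:1); the short ones are alpha_{1,2,3,4}. The associated Dynkin diagram is a chain of 5 nodes with a double edge at one end; the terminal node there is the unique long simple root (C_5), so the type is C_5 (the algebra sp(10)).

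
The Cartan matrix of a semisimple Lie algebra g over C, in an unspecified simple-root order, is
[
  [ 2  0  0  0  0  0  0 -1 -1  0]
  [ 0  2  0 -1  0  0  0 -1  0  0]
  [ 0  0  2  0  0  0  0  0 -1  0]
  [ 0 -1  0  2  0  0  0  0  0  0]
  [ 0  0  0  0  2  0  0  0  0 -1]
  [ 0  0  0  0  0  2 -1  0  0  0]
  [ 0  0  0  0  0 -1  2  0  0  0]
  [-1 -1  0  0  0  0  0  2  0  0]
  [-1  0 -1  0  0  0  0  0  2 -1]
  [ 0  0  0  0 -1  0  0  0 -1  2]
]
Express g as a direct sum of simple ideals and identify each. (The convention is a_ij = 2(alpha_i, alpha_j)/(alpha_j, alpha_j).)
The diagram associated to this matrix has two connected components: the simple roots {alpha_6, alpha_7} form a chain of 2 nodes with single edges (A_2), and {alpha_1, alpha_2, alpha_3, alpha_4, alpha_5, alpha_8, alpha_9, alpha_10} form a chain of 7 nodes with one extra node attached to the third node from one end (E_8). A semisimple Lie algebra decomposes uniquely as the direct sum of simple ideals, one per connected component of its Dynkin diagram, so g ≅ A_2 ⊕ E_8 (dimension 8 + 248 = 256).

A_2 (sl(3)) + E_8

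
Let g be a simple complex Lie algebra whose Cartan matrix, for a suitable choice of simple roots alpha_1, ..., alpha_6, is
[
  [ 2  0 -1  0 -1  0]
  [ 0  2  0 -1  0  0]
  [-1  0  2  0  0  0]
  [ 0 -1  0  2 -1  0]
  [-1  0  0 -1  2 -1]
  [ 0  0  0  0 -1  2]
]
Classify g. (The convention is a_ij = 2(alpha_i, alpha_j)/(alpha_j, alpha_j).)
E_6

The matrix has rank 6 with 2's on the diagonal. Reading the off-diagonal entries as Dynkin edges (a single edge where a_ij = a_ji = -1; a double or triple edge where a_ij * a_ji = 2 or 3), the diagram is a chain of 5 nodes with one extra node attached to the third node from one end (E_6). One simple-root ordering that puts it in standard form is (alpha_2, alpha_6, alpha_4, alpha_5, alpha_1, alpha_3). So the algebra is type E_6.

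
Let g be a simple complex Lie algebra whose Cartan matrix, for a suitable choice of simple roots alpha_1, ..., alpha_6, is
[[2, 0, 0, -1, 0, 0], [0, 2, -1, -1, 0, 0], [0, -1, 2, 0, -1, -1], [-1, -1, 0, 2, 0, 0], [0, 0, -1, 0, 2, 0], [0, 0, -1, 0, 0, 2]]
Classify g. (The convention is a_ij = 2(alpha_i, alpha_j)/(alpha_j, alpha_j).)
D_6 (so(12))

The matrix has rank 6 with 2's on the diagonal. Reading the off-diagonal entries as Dynkin edges (a single edge where a_ij = a_ji = -1; a double or triple edge where a_ij * a_ji = 2 or 3), the diagram is a chain of 4 nodes with a fork of two nodes at one end (D_6). One simple-root ordering that puts it in standard form is (alpha_1, alpha_4, alpha_2, alpha_3, alpha_5, alpha_6). So the algebra is type D_6, i.e. so(12).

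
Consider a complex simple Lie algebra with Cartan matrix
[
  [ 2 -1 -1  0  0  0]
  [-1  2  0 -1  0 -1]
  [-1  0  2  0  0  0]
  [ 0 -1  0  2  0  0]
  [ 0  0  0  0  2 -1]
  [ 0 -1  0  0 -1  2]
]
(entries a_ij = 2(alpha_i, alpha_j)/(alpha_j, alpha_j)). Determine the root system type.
The matrix has rank 6 with 2's on the diagonal. Reading the off-diagonal entries as Dynkin edges (a single edge where a_ij = a_ji = -1; a double or triple edge where a_ij * a_ji = 2 or 3), the diagram is a chain of 5 nodes with one extra node attached to the third node from one end (E_6). One simple-root ordering that puts it in standard form is (alpha_3, alpha_4, alpha_1, alpha_2, alpha_6, alpha_5). So the algebra is type E_6.

type E_6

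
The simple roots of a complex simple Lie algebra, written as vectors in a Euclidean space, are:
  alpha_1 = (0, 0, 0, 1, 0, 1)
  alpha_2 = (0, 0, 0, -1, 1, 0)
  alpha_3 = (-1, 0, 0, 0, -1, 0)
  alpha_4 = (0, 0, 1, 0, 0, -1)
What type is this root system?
Compute the Cartan integers a_ij = 2(alpha_i, alpha_j)/(alpha_j, alpha_j); the resulting 4x4 Cartan matrix is
[[2, -1, 0, -1], [-1, 2, -1, 0], [0, -1, 2, 0], [-1, 0, 0, 2]].
All simple roots have the same length, so the diagram is simply laced. The associated Dynkin diagram is a chain of 4 nodes with single edges (A_4), so the type is A_4 (the algebra sl(5)).

type A_4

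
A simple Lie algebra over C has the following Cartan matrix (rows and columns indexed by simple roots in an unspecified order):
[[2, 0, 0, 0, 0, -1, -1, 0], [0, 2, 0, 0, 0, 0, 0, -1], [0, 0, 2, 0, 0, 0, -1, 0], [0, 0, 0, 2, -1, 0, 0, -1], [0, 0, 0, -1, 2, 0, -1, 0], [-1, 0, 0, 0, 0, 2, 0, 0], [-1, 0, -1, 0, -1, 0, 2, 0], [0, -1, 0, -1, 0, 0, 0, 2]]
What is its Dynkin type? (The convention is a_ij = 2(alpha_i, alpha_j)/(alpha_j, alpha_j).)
E_8

The matrix has rank 8 with 2's on the diagonal. Reading the off-diagonal entries as Dynkin edges (a single edge where a_ij = a_ji = -1; a double or triple edge where a_ij * a_ji = 2 or 3), the diagram is a chain of 7 nodes with one extra node attached to the third node from one end (E_8). One simple-root ordering that puts it in standard form is (alpha_6, alpha_3, alpha_1, alpha_7, alpha_5, alpha_4, alpha_8, alpha_2). So the algebra is type E_8.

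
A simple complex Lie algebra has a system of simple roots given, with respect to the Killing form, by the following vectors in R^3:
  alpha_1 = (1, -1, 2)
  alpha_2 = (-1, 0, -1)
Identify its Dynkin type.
G2

Compute the Cartan integers a_ij = 2(alpha_i, alpha_j)/(alpha_j, alpha_j); the resulting 2x2 Cartan matrix is
[[2, -3], [-1, 2]].
The roots have two lengths (squared-length ratio 3:1); the short ones are alpha_{2}. The associated Dynkin diagram is two nodes joined by a triple edge (G_2), so the type is G_2.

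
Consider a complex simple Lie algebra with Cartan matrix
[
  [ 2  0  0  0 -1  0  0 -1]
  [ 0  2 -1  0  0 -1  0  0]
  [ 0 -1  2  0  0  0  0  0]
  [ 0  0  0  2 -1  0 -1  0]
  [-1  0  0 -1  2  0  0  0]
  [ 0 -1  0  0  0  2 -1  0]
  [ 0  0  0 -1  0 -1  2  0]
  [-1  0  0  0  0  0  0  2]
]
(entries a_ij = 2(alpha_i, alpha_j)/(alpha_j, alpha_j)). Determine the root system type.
The matrix has rank 8 with 2's on the diagonal. Reading the off-diagonal entries as Dynkin edges (a single edge where a_ij = a_ji = -1; a double or triple edge where a_ij * a_ji = 2 or 3), the diagram is a chain of 8 nodes with single edges (A_8). One simple-root ordering that puts it in standard form is (alpha_3, alpha_2, alpha_6, alpha_7, alpha_4, alpha_5, alpha_1, alpha_8). So the algebra is type A_8, i.e. sl(9).

A_8 (sl(9))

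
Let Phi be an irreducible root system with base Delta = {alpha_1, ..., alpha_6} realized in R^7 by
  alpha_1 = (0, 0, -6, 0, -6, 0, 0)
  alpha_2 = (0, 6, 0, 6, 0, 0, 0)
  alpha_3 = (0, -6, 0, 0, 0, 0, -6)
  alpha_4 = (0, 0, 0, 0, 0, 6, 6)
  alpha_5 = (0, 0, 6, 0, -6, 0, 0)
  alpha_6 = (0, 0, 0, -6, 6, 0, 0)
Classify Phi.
D_6

Compute the Cartan integers a_ij = 2(alpha_i, alpha_j)/(alpha_j, alpha_j); the resulting 6x6 Cartan matrix is
[[2, 0, 0, 0, 0, -1], [0, 2, -1, 0, 0, -1], [0, -1, 2, -1, 0, 0], [0, 0, -1, 2, 0, 0], [0, 0, 0, 0, 2, -1], [-1, -1, 0, 0, -1, 2]].
All simple roots have the same length, so the diagram is simply laced. The associated Dynkin diagram is a chain of 4 nodes with a fork of two nodes at one end (D_6), so the type is D_6 (the algebra so(12)).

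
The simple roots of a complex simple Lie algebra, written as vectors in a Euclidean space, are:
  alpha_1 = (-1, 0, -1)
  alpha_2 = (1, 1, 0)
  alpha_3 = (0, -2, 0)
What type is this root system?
Compute the Cartan integers a_ij = 2(alpha_i, alpha_j)/(alpha_j, alpha_j); the resulting 3x3 Cartan matrix is
[[2, -1, 0], [-1, 2, -1], [0, -2, 2]].
The roots have two lengths (squared-length ratio 2:1); the short ones are alpha_{1,2}. The associated Dynkin diagram is a chain of 3 nodes with a double edge at one end; the terminal node there is the unique long simple root (C_3), so the type is C_3 (the algebra sp(6)).

C3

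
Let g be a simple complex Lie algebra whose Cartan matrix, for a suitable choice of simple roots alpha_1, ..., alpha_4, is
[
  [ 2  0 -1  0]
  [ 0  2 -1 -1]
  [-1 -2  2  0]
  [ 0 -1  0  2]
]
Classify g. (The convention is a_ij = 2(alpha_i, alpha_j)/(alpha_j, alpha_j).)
type F_4

The matrix has rank 4 with 2's on the diagonal. Reading the off-diagonal entries as Dynkin edges (a single edge where a_ij = a_ji = -1; a double or triple edge where a_ij * a_ji = 2 or 3), the diagram is a chain of 4 nodes with a double edge between the middle two (F_4). One simple-root ordering that puts it in standard form is (alpha_1, alpha_3, alpha_2, alpha_4). So the algebra is type F_4.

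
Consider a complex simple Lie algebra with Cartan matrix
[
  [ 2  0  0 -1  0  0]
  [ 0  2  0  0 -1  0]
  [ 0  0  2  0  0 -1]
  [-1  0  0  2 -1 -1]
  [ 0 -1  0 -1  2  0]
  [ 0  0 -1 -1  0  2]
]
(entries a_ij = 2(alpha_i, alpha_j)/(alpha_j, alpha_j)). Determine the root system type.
The matrix has rank 6 with 2's on the diagonal. Reading the off-diagonal entries as Dynkin edges (a single edge where a_ij = a_ji = -1; a double or triple edge where a_ij * a_ji = 2 or 3), the diagram is a chain of 5 nodes with one extra node attached to the third node from one end (E_6). One simple-root ordering that puts it in standard form is (alpha_3, alpha_1, alpha_6, alpha_4, alpha_5, alpha_2). So the algebra is type E_6.

E6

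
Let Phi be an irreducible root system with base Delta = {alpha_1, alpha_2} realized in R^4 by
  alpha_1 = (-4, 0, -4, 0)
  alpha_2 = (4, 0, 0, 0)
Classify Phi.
Compute the Cartan integers a_ij = 2(alpha_i, alpha_j)/(alpha_j, alpha_j); the resulting 2x2 Cartan matrix is
[[2, -2], [-1, 2]].
The roots have two lengths (squared-length ratio 2:1); the short ones are alpha_{2}. The associated Dynkin diagram is a chain of 2 nodes with a double edge at one end; the terminal node there is the unique short simple root (B_2), so the type is B_2 (the algebra so(5)).

B_2 (so(5))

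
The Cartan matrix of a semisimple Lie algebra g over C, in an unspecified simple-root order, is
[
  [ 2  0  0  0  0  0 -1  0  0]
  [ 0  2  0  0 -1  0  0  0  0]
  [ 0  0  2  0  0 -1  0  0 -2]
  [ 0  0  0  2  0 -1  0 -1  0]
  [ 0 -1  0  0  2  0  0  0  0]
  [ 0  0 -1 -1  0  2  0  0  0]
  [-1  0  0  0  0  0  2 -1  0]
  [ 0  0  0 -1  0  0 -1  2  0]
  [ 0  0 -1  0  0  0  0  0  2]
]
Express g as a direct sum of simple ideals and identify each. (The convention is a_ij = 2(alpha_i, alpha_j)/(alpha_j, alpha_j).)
type A_2 + type B_7

The diagram associated to this matrix has two connected components: the simple roots {alpha_2, alpha_5} form a chain of 2 nodes with single edges (A_2), and {alpha_1, alpha_3, alpha_4, alpha_6, alpha_7, alpha_8, alpha_9} form a chain of 7 nodes with a double edge at one end; the terminal node there is the unique short simple root (B_7). A semisimple Lie algebra decomposes uniquely as the direct sum of simple ideals, one per connected component of its Dynkin diagram, so g ≅ A_2 ⊕ B_7 (dimension 8 + 105 = 113).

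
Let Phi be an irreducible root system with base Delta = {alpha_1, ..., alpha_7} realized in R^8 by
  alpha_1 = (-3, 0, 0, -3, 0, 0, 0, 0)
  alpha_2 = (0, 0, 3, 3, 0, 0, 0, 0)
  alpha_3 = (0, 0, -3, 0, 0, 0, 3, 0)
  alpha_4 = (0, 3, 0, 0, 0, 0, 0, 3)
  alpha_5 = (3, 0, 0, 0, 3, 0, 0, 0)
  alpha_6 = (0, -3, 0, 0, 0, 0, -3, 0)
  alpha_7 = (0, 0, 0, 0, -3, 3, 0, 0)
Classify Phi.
Compute the Cartan integers a_ij = 2(alpha_i, alpha_j)/(alpha_j, alpha_j); the resulting 7x7 Cartan matrix is
[[2, -1, 0, 0, -1, 0, 0], [-1, 2, -1, 0, 0, 0, 0], [0, -1, 2, 0, 0, -1, 0], [0, 0, 0, 2, 0, -1, 0], [-1, 0, 0, 0, 2, 0, -1], [0, 0, -1, -1, 0, 2, 0], [0, 0, 0, 0, -1, 0, 2]].
All simple roots have the same length, so the diagram is simply laced. The associated Dynkin diagram is a chain of 7 nodes with single edges (A_7), so the type is A_7 (the algebra sl(8)).

A_7 (sl(8))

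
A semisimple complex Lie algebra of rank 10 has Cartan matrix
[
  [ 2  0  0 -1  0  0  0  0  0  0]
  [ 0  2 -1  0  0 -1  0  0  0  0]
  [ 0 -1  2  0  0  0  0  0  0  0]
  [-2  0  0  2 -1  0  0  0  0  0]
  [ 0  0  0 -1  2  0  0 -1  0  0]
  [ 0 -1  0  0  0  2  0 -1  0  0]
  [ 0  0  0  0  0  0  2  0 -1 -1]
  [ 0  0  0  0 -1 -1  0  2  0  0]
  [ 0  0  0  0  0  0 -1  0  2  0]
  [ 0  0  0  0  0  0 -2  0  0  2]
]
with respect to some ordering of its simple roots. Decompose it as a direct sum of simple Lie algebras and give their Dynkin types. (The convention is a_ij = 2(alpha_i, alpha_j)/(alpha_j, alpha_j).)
B_7 (so(15)) ⊕ C_3 (sp(6))

The diagram associated to this matrix has two connected components: the simple roots {alpha_1, alpha_2, alpha_3, alpha_4, alpha_5, alpha_6, alpha_8} form a chain of 7 nodes with a double edge at one end; the terminal node there is the unique short simple root (B_7), and {alpha_7, alpha_9, alpha_10} form a chain of 3 nodes with a double edge at one end; the terminal node there is the unique long simple root (C_3). A semisimple Lie algebra decomposes uniquely as the direct sum of simple ideals, one per connected component of its Dynkin diagram, so g ≅ B_7 ⊕ C_3 (dimension 105 + 21 = 126).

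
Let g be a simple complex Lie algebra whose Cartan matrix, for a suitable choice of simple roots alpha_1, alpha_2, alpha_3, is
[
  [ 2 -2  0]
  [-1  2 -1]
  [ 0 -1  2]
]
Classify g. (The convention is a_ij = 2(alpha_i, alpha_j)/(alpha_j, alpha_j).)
C_3 (sp(6))

The matrix has rank 3 with 2's on the diagonal. Reading the off-diagonal entries as Dynkin edges (a single edge where a_ij = a_ji = -1; a double or triple edge where a_ij * a_ji = 2 or 3), the diagram is a chain of 3 nodes with a double edge at one end; the terminal node there is the unique long simple root (C_3). One simple-root ordering that puts it in standard form is (alpha_3, alpha_2, alpha_1). So the algebra is type C_3, i.e. sp(6).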